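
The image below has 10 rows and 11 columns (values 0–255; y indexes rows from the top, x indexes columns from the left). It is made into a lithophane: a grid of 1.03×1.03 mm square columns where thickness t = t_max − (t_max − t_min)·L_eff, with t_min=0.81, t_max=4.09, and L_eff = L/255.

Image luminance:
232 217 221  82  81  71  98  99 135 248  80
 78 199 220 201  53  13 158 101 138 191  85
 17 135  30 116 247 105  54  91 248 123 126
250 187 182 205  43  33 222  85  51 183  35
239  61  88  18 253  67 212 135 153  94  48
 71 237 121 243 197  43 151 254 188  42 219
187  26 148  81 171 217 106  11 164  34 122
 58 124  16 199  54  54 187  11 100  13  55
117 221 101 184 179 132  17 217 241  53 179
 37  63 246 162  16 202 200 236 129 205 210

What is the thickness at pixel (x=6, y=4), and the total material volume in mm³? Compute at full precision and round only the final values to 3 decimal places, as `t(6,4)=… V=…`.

t(6,4)=1.363 V=280.959

span = t_max - t_min = 4.09 - 0.81 = 3.280
L(6,4) = 212, L_eff = 212/255 = 0.831373
t(6,4) = 4.09 - 3.280·0.831373 = 1.363
Σt over all 10·11 pixels = 1125531/4250 ≈ 264.8308235
V = pitch²·Σt = 1.03²·1125531/4250 = 280.959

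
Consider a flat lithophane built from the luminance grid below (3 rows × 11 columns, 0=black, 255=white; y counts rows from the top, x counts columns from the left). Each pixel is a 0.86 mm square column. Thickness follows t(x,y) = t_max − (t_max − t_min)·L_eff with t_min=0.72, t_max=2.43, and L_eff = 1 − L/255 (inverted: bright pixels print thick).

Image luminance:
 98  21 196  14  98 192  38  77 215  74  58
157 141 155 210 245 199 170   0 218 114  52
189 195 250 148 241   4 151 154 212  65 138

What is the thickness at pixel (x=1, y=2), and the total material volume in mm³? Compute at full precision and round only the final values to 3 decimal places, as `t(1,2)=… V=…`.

span = t_max - t_min = 2.43 - 0.72 = 1.710
L(1,2) = 195, L_eff = 1 - 195/255 = 0.235294 (inverted)
t(1,2) = 2.43 - 1.710·0.235294 = 2.028
Σt over all 3·11 pixels = 457833/8500 ≈ 53.8627059
V = pitch²·Σt = 0.86²·457833/8500 = 39.837

t(1,2)=2.028 V=39.837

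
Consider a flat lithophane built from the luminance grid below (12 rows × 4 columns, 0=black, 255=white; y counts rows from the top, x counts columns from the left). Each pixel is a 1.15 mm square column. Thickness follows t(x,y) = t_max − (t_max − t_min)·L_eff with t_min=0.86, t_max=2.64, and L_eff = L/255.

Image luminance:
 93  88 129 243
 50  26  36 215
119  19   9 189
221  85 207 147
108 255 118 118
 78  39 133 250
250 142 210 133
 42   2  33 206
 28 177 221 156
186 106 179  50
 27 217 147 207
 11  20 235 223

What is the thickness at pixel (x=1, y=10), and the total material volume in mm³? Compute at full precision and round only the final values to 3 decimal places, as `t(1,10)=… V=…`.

span = t_max - t_min = 2.64 - 0.86 = 1.780
L(1,10) = 217, L_eff = 217/255 = 0.850980
t(1,10) = 2.64 - 1.780·0.850980 = 1.125
Σt over all 12·4 pixels = 355131/4250 ≈ 83.5602353
V = pitch²·Σt = 1.15²·355131/4250 = 110.508

t(1,10)=1.125 V=110.508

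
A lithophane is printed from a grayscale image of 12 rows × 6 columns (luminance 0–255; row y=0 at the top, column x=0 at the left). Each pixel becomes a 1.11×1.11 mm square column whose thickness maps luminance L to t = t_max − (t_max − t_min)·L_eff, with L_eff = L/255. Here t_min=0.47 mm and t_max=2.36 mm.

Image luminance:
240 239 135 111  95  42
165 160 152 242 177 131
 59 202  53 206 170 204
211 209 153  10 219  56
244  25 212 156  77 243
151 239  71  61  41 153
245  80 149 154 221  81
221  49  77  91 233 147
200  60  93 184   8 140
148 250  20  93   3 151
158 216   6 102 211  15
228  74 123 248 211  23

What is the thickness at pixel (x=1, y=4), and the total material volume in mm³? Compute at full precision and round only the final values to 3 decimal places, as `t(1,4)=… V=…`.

span = t_max - t_min = 2.36 - 0.47 = 1.890
L(1,4) = 25, L_eff = 25/255 = 0.098039
t(1,4) = 2.36 - 1.890·0.098039 = 2.175
Σt over all 12·6 pixels = 812619/8500 ≈ 95.6022353
V = pitch²·Σt = 1.11²·812619/8500 = 117.792

t(1,4)=2.175 V=117.792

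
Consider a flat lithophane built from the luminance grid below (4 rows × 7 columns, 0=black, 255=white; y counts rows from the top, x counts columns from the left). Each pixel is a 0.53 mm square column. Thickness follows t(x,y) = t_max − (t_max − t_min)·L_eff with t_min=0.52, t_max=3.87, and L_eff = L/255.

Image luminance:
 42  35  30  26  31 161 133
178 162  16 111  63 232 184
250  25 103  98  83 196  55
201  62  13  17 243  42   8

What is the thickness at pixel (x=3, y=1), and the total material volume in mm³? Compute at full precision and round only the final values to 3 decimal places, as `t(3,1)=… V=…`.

span = t_max - t_min = 3.87 - 0.52 = 3.350
L(3,1) = 111, L_eff = 111/255 = 0.435294
t(3,1) = 3.87 - 3.350·0.435294 = 2.412
Σt over all 4·7 pixels = 91259/1275 ≈ 71.5756863
V = pitch²·Σt = 0.53²·91259/1275 = 20.106

t(3,1)=2.412 V=20.106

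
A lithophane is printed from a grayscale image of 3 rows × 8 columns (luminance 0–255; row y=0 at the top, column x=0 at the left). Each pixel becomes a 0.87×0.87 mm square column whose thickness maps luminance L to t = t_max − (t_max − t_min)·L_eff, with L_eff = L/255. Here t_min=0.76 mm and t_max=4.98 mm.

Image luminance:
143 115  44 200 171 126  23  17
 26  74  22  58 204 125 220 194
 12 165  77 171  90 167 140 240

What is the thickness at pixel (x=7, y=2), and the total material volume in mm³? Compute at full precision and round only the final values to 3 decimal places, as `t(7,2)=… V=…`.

span = t_max - t_min = 4.98 - 0.76 = 4.220
L(7,2) = 240, L_eff = 240/255 = 0.941176
t(7,2) = 4.98 - 4.220·0.941176 = 1.008
Σt over all 3·8 pixels = 464008/6375 ≈ 72.7855686
V = pitch²·Σt = 0.87²·464008/6375 = 55.091

t(7,2)=1.008 V=55.091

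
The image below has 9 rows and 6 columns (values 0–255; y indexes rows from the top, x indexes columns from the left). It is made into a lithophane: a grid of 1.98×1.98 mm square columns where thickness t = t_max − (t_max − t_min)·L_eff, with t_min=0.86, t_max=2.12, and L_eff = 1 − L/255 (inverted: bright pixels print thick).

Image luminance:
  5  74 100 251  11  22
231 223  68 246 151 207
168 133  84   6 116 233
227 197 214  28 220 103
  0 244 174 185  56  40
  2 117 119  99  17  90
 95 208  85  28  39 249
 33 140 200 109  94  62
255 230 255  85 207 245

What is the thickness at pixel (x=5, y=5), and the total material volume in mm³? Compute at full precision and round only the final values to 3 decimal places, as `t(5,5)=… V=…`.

span = t_max - t_min = 2.12 - 0.86 = 1.260
L(5,5) = 90, L_eff = 1 - 90/255 = 0.647059 (inverted)
t(5,5) = 2.12 - 1.260·0.647059 = 1.305
Σt over all 9·6 pixels = 6921/85 ≈ 81.4235294
V = pitch²·Σt = 1.98²·6921/85 = 319.213

t(5,5)=1.305 V=319.213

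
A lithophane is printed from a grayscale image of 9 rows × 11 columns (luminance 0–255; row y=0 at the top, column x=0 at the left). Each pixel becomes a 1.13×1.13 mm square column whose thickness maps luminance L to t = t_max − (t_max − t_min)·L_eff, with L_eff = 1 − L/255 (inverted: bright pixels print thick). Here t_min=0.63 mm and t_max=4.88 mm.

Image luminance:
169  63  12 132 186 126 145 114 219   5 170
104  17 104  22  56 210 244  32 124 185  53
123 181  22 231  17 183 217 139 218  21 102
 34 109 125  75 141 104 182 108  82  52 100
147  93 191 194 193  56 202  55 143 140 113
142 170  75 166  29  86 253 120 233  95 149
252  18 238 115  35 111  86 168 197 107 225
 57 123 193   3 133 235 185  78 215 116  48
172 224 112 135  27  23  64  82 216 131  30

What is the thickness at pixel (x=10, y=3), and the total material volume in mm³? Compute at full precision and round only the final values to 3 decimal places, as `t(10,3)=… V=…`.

t(10,3)=2.297 V=340.490

span = t_max - t_min = 4.88 - 0.63 = 4.250
L(10,3) = 100, L_eff = 1 - 100/255 = 0.607843 (inverted)
t(10,3) = 4.88 - 4.250·0.607843 = 2.297
Σt over all 9·11 pixels = 19999/75 ≈ 266.6533333
V = pitch²·Σt = 1.13²·19999/75 = 340.490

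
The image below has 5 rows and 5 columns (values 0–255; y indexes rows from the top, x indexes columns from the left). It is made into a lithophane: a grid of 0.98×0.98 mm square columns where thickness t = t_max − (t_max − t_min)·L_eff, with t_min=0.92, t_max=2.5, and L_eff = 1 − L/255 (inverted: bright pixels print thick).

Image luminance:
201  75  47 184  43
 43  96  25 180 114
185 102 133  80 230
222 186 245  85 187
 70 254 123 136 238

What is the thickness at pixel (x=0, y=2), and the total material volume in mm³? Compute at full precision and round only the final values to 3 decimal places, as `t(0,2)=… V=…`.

t(0,2)=2.066 V=42.821

span = t_max - t_min = 2.5 - 0.92 = 1.580
L(0,2) = 185, L_eff = 1 - 185/255 = 0.274510 (inverted)
t(0,2) = 2.5 - 1.580·0.274510 = 2.066
Σt over all 5·5 pixels = 284243/6375 ≈ 44.5871373
V = pitch²·Σt = 0.98²·284243/6375 = 42.821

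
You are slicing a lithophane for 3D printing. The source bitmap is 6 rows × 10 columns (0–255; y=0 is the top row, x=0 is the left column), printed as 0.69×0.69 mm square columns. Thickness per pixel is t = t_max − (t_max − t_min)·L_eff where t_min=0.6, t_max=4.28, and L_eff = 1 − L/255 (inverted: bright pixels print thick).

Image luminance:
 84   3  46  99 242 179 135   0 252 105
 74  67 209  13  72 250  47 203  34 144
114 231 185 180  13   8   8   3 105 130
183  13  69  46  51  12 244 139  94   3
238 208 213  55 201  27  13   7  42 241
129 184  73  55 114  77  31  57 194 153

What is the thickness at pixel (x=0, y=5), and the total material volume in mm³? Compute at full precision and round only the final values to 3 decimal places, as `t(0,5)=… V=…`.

t(0,5)=2.462 V=61.119

span = t_max - t_min = 4.28 - 0.6 = 3.680
L(0,5) = 129, L_eff = 1 - 129/255 = 0.494118 (inverted)
t(0,5) = 4.28 - 3.680·0.494118 = 2.462
Σt over all 6·10 pixels = 818392/6375 ≈ 128.3752157
V = pitch²·Σt = 0.69²·818392/6375 = 61.119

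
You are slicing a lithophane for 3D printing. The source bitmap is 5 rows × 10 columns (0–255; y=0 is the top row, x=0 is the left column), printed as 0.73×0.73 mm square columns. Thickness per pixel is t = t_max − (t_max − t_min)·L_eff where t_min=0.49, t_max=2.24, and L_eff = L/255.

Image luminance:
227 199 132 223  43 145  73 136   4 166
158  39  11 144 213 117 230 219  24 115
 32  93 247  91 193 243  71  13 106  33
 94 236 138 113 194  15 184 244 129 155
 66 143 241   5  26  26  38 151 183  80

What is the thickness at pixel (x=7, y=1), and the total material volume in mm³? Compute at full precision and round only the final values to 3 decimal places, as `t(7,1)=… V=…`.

t(7,1)=0.737 V=37.007

span = t_max - t_min = 2.24 - 0.49 = 1.750
L(7,1) = 219, L_eff = 219/255 = 0.858824
t(7,1) = 2.24 - 1.750·0.858824 = 0.737
Σt over all 5·10 pixels = 23611/340 ≈ 69.4441176
V = pitch²·Σt = 0.73²·23611/340 = 37.007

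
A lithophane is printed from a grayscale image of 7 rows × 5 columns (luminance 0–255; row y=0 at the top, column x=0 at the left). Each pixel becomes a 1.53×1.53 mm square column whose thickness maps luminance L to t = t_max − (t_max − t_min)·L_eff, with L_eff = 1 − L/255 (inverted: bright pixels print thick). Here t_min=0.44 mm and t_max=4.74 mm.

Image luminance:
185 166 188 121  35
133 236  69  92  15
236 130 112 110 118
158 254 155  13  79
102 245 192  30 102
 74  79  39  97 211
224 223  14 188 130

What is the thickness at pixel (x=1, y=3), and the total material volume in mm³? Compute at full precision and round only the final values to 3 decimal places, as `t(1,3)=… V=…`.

t(1,3)=4.723 V=215.854

span = t_max - t_min = 4.74 - 0.44 = 4.300
L(1,3) = 254, L_eff = 1 - 254/255 = 0.003922 (inverted)
t(1,3) = 4.74 - 4.300·0.003922 = 4.723
Σt over all 7·5 pixels = 47027/510 ≈ 92.2098039
V = pitch²·Σt = 1.53²·47027/510 = 215.854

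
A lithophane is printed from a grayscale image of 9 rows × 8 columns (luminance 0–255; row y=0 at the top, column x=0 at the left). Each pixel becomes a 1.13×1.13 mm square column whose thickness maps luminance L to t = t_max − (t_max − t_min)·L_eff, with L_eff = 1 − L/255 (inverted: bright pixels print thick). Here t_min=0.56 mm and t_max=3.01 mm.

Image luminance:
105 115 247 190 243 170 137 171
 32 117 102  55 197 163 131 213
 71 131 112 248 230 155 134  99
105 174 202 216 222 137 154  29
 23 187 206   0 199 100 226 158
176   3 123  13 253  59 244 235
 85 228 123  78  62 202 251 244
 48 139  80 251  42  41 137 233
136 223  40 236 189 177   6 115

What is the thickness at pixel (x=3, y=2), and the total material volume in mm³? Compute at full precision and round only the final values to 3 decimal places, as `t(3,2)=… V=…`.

span = t_max - t_min = 3.01 - 0.56 = 2.450
L(3,2) = 248, L_eff = 1 - 248/255 = 0.027451 (inverted)
t(3,2) = 3.01 - 2.450·0.027451 = 2.943
Σt over all 9·8 pixels = 357077/2550 ≈ 140.0301961
V = pitch²·Σt = 1.13²·357077/2550 = 178.805

t(3,2)=2.943 V=178.805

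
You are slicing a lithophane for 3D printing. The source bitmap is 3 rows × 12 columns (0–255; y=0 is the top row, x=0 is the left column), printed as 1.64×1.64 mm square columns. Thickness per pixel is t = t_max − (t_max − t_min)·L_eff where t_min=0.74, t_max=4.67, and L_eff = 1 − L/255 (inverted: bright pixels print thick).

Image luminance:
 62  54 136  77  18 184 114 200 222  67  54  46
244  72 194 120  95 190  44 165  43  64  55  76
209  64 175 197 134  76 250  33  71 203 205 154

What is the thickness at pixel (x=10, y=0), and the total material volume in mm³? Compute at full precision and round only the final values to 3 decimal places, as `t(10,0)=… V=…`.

t(10,0)=1.572 V=252.670

span = t_max - t_min = 4.67 - 0.74 = 3.930
L(10,0) = 54, L_eff = 1 - 54/255 = 0.788235 (inverted)
t(10,0) = 4.67 - 3.930·0.788235 = 1.572
Σt over all 3·12 pixels = 798517/8500 ≈ 93.9431765
V = pitch²·Σt = 1.64²·798517/8500 = 252.670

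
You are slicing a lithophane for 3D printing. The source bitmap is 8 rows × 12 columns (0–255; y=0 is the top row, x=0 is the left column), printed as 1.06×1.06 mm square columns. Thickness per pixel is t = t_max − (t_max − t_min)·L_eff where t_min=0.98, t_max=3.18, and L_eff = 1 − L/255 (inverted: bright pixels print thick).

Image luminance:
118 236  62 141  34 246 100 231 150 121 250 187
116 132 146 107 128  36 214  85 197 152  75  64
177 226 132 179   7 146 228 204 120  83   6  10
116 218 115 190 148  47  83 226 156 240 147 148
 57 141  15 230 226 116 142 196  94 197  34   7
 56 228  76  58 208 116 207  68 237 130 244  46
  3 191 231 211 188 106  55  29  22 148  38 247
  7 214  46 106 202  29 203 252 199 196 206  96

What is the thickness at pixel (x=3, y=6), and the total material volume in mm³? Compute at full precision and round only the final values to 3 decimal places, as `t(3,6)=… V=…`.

span = t_max - t_min = 3.18 - 0.98 = 2.200
L(3,6) = 211, L_eff = 1 - 211/255 = 0.172549 (inverted)
t(3,6) = 3.18 - 2.200·0.172549 = 2.800
Σt over all 8·12 pixels = 263326/1275 ≈ 206.5301961
V = pitch²·Σt = 1.06²·263326/1275 = 232.057

t(3,6)=2.800 V=232.057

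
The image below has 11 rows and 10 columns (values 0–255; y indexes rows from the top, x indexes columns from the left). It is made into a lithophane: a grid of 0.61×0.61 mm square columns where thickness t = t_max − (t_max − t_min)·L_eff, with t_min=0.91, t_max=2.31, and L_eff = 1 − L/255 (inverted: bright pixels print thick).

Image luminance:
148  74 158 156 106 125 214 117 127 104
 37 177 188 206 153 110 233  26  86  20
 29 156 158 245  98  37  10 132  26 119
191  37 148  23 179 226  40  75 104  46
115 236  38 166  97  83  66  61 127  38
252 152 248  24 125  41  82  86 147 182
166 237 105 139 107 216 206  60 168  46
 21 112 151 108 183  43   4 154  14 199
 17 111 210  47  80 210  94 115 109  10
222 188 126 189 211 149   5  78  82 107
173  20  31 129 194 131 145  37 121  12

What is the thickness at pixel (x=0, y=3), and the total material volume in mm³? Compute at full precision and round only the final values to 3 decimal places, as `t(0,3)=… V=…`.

span = t_max - t_min = 2.31 - 0.91 = 1.400
L(0,3) = 191, L_eff = 1 - 191/255 = 0.250980 (inverted)
t(0,3) = 2.31 - 1.400·0.250980 = 1.959
Σt over all 11·10 pixels = 434483/2550 ≈ 170.3854902
V = pitch²·Σt = 0.61²·434483/2550 = 63.400

t(0,3)=1.959 V=63.400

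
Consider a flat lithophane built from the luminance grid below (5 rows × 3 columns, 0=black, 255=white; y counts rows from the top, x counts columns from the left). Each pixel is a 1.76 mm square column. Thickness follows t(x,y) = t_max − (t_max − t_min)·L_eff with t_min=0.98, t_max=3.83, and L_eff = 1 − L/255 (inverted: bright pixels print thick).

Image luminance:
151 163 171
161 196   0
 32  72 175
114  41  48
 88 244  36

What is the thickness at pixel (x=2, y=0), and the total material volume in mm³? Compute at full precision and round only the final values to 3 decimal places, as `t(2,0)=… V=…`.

span = t_max - t_min = 3.83 - 0.98 = 2.850
L(2,0) = 171, L_eff = 1 - 171/255 = 0.329412 (inverted)
t(2,0) = 3.83 - 2.850·0.329412 = 2.891
Σt over all 5·3 pixels = 28569/850 ≈ 33.6105882
V = pitch²·Σt = 1.76²·28569/850 = 104.112

t(2,0)=2.891 V=104.112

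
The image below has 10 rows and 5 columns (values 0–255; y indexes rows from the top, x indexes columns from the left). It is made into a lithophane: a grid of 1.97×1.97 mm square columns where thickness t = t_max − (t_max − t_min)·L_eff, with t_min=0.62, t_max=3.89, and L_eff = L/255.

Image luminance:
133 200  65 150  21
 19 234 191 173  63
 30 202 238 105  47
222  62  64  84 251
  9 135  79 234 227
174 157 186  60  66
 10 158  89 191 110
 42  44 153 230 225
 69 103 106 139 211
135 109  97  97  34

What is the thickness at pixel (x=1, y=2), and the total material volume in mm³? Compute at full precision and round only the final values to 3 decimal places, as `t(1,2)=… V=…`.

span = t_max - t_min = 3.89 - 0.62 = 3.270
L(1,2) = 202, L_eff = 202/255 = 0.792157
t(1,2) = 3.89 - 3.270·0.792157 = 1.300
Σt over all 10·5 pixels = 973853/8500 ≈ 114.5709412
V = pitch²·Σt = 1.97²·973853/8500 = 444.638

t(1,2)=1.300 V=444.638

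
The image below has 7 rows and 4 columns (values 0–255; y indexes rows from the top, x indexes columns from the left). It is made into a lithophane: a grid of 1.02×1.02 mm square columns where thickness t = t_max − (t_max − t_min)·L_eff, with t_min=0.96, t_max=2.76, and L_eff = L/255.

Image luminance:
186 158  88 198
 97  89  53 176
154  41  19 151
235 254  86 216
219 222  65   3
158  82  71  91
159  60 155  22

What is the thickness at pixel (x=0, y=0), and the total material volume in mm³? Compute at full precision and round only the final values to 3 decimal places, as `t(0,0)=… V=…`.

t(0,0)=1.447 V=54.639

span = t_max - t_min = 2.76 - 0.96 = 1.800
L(0,0) = 186, L_eff = 186/255 = 0.729412
t(0,0) = 2.76 - 1.800·0.729412 = 1.447
Σt over all 7·4 pixels = 4464/85 ≈ 52.5176471
V = pitch²·Σt = 1.02²·4464/85 = 54.639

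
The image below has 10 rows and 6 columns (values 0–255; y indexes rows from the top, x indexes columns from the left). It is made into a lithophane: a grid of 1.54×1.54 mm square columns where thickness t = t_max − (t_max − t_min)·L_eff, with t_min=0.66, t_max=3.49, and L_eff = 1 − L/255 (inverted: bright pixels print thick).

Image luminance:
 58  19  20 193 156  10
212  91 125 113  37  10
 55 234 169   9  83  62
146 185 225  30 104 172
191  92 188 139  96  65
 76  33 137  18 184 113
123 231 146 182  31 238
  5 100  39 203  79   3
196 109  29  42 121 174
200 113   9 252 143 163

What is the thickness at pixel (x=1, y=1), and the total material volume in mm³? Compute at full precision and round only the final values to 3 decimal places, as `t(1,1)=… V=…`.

span = t_max - t_min = 3.49 - 0.66 = 2.830
L(1,1) = 91, L_eff = 1 - 91/255 = 0.643137 (inverted)
t(1,1) = 3.49 - 2.830·0.643137 = 1.670
Σt over all 10·6 pixels = 2928823/25500 ≈ 114.8558039
V = pitch²·Σt = 1.54²·2928823/25500 = 272.392

t(1,1)=1.670 V=272.392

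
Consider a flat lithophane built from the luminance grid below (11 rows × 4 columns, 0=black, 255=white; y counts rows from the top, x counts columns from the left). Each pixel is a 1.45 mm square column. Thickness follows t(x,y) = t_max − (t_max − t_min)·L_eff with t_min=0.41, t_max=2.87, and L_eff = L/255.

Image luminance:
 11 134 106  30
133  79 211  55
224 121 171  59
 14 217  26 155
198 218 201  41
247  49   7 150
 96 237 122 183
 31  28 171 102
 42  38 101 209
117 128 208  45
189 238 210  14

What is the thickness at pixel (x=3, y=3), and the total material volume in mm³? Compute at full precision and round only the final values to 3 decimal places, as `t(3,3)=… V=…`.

span = t_max - t_min = 2.87 - 0.41 = 2.460
L(3,3) = 155, L_eff = 155/255 = 0.607843
t(3,3) = 2.87 - 2.460·0.607843 = 1.375
Σt over all 11·4 pixels = 158342/2125 ≈ 74.5138824
V = pitch²·Σt = 1.45²·158342/2125 = 156.665

t(3,3)=1.375 V=156.665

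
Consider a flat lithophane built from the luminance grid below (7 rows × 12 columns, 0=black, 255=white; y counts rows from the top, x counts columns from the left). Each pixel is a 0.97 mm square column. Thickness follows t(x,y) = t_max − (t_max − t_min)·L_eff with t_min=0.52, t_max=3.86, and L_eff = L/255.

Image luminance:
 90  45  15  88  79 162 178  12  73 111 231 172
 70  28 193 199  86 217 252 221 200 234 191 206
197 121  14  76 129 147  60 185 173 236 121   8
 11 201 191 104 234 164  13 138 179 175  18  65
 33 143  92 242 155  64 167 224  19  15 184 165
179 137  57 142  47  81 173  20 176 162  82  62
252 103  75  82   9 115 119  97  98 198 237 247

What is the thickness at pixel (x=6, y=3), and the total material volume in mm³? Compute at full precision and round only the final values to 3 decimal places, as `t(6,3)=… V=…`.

span = t_max - t_min = 3.86 - 0.52 = 3.340
L(6,3) = 13, L_eff = 13/255 = 0.050980
t(6,3) = 3.86 - 3.340·0.050980 = 3.690
Σt over all 7·12 pixels = 1168069/6375 ≈ 183.2265098
V = pitch²·Σt = 0.97²·1168069/6375 = 172.398

t(6,3)=3.690 V=172.398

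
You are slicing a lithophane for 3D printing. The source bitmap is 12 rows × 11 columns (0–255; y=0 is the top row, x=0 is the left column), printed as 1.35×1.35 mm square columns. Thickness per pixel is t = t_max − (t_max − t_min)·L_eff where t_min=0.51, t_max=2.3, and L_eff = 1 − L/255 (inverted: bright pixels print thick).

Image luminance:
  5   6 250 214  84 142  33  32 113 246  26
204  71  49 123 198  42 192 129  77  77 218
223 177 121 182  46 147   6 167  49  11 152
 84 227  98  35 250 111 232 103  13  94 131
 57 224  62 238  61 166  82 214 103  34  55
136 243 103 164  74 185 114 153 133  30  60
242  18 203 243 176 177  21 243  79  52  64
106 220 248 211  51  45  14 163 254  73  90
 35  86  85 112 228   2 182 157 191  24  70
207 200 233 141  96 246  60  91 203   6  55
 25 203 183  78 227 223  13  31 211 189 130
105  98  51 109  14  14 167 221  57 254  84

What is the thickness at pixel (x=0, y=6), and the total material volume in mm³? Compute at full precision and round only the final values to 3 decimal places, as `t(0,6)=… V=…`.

span = t_max - t_min = 2.3 - 0.51 = 1.790
L(0,6) = 242, L_eff = 1 - 242/255 = 0.050980 (inverted)
t(0,6) = 2.3 - 1.790·0.050980 = 2.209
Σt over all 12·11 pixels = 4629169/25500 ≈ 181.5360392
V = pitch²·Σt = 1.35²·4629169/25500 = 330.849

t(0,6)=2.209 V=330.849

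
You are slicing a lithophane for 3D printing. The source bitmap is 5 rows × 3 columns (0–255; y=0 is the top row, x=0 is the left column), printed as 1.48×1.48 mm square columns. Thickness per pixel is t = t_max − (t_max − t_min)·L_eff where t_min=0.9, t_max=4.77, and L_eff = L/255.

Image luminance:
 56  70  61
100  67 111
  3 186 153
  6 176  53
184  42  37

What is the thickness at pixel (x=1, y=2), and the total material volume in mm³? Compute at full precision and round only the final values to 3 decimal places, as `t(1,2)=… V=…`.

span = t_max - t_min = 4.77 - 0.9 = 3.870
L(1,2) = 186, L_eff = 186/255 = 0.729412
t(1,2) = 4.77 - 3.870·0.729412 = 1.947
Σt over all 5·3 pixels = 43983/850 ≈ 51.7447059
V = pitch²·Σt = 1.48²·43983/850 = 113.342

t(1,2)=1.947 V=113.342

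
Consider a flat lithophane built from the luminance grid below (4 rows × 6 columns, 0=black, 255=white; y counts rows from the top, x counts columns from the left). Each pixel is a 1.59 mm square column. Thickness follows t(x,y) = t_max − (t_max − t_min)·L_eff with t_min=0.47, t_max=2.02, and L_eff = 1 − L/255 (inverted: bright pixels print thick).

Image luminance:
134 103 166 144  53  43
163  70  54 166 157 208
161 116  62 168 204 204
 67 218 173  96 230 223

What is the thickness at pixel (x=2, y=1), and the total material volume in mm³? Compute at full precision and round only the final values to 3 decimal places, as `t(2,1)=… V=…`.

span = t_max - t_min = 2.02 - 0.47 = 1.550
L(2,1) = 54, L_eff = 1 - 54/255 = 0.788235 (inverted)
t(2,1) = 2.02 - 1.550·0.788235 = 0.798
Σt over all 4·6 pixels = 9553/300 ≈ 31.8433333
V = pitch²·Σt = 1.59²·9553/300 = 80.503

t(2,1)=0.798 V=80.503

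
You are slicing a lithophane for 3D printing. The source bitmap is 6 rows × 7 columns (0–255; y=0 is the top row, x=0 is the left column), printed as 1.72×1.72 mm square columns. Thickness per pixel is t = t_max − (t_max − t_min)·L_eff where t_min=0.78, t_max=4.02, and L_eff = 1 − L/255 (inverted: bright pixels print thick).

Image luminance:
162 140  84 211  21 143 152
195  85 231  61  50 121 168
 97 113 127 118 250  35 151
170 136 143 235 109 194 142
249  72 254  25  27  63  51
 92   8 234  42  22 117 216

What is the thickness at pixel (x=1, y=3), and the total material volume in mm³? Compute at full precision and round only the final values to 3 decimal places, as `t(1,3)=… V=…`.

span = t_max - t_min = 4.02 - 0.78 = 3.240
L(1,3) = 136, L_eff = 1 - 136/255 = 0.466667 (inverted)
t(1,3) = 4.02 - 3.240·0.466667 = 2.508
Σt over all 6·7 pixels = 213147/2125 ≈ 100.3044706
V = pitch²·Σt = 1.72²·213147/2125 = 296.741

t(1,3)=2.508 V=296.741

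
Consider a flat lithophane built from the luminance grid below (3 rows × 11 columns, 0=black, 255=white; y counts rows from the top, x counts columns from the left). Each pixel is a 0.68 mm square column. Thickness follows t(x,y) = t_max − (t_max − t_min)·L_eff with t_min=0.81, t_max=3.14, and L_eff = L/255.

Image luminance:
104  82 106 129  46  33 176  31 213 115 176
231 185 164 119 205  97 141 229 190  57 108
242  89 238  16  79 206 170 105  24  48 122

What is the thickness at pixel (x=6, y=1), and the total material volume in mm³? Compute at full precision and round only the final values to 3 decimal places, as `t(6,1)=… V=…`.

t(6,1)=1.852 V=29.848

span = t_max - t_min = 3.14 - 0.81 = 2.330
L(6,1) = 141, L_eff = 141/255 = 0.552941
t(6,1) = 3.14 - 2.330·0.552941 = 1.852
Σt over all 3·11 pixels = 823001/12750 ≈ 64.5490980
V = pitch²·Σt = 0.68²·823001/12750 = 29.848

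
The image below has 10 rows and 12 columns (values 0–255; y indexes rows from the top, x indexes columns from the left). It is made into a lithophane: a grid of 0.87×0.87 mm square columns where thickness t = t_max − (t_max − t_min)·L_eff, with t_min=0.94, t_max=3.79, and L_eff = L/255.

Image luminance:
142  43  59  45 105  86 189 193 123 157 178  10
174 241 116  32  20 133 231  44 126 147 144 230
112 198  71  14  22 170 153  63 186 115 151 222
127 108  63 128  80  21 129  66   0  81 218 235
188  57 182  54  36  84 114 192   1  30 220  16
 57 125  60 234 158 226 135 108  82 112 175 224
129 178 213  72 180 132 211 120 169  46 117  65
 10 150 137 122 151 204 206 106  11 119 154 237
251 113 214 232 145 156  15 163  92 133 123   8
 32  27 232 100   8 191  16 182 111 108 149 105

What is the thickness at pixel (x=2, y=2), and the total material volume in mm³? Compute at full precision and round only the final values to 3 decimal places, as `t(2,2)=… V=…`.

span = t_max - t_min = 3.79 - 0.94 = 2.850
L(2,2) = 71, L_eff = 71/255 = 0.278431
t(2,2) = 3.79 - 2.850·0.278431 = 2.996
Σt over all 10·12 pixels = 123389/425 ≈ 290.3270588
V = pitch²·Σt = 0.87²·123389/425 = 219.749

t(2,2)=2.996 V=219.749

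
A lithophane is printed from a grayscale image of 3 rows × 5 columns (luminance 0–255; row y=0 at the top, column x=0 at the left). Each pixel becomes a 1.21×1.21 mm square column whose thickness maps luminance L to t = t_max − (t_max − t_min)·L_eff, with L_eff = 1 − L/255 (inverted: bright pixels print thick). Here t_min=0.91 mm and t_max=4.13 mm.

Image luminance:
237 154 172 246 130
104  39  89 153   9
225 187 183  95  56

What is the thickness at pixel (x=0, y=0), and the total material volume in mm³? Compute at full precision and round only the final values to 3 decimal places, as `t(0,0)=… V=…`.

span = t_max - t_min = 4.13 - 0.91 = 3.220
L(0,0) = 237, L_eff = 1 - 237/255 = 0.070588 (inverted)
t(0,0) = 4.13 - 3.220·0.070588 = 3.903
Σt over all 3·5 pixels = 339171/8500 ≈ 39.9024706
V = pitch²·Σt = 1.21²·339171/8500 = 58.421

t(0,0)=3.903 V=58.421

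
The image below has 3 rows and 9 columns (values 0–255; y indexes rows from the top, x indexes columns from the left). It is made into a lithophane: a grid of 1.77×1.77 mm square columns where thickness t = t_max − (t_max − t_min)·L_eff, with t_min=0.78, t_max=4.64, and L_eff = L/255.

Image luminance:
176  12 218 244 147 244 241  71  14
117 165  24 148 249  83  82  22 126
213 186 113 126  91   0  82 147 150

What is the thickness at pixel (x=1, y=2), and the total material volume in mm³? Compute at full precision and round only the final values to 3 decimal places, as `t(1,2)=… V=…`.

t(1,2)=1.824 V=226.934

span = t_max - t_min = 4.64 - 0.78 = 3.860
L(1,2) = 186, L_eff = 186/255 = 0.729412
t(1,2) = 4.64 - 3.860·0.729412 = 1.824
Σt over all 3·9 pixels = 923557/12750 ≈ 72.4358431
V = pitch²·Σt = 1.77²·923557/12750 = 226.934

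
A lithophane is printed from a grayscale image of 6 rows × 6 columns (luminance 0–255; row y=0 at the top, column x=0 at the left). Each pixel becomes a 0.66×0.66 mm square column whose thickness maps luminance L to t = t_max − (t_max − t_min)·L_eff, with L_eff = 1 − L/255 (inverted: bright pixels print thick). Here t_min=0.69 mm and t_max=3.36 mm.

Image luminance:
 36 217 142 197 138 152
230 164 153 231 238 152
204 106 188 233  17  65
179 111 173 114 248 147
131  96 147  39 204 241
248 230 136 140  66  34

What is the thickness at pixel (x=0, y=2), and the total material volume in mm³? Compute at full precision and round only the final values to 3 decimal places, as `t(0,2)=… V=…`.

t(0,2)=2.826 V=36.120

span = t_max - t_min = 3.36 - 0.69 = 2.670
L(0,2) = 204, L_eff = 1 - 204/255 = 0.200000 (inverted)
t(0,2) = 3.36 - 2.670·0.200000 = 2.826
Σt over all 6·6 pixels = 704823/8500 ≈ 82.9203529
V = pitch²·Σt = 0.66²·704823/8500 = 36.120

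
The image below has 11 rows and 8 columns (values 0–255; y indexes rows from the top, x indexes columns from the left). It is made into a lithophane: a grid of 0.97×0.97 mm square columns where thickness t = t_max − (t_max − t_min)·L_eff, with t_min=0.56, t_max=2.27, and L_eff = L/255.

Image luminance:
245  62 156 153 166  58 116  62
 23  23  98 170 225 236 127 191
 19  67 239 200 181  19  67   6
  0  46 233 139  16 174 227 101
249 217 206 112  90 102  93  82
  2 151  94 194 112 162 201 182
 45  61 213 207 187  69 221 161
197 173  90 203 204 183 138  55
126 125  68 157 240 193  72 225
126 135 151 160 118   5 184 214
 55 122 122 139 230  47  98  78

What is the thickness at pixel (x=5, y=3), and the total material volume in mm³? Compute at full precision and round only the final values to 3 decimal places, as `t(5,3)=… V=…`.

t(5,3)=1.103 V=114.189

span = t_max - t_min = 2.27 - 0.56 = 1.710
L(5,3) = 174, L_eff = 174/255 = 0.682353
t(5,3) = 2.27 - 1.710·0.682353 = 1.103
Σt over all 11·8 pixels = 1031573/8500 ≈ 121.3615294
V = pitch²·Σt = 0.97²·1031573/8500 = 114.189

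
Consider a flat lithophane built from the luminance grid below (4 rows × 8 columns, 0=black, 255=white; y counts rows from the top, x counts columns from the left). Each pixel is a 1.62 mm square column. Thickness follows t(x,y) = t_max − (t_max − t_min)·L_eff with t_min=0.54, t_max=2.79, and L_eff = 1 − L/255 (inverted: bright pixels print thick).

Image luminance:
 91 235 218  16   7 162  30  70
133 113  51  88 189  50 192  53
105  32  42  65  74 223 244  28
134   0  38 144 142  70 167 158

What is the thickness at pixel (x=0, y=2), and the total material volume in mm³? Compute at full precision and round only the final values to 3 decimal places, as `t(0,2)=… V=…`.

t(0,2)=1.466 V=123.248

span = t_max - t_min = 2.79 - 0.54 = 2.250
L(0,2) = 105, L_eff = 1 - 105/255 = 0.588235 (inverted)
t(0,2) = 2.79 - 2.250·0.588235 = 1.466
Σt over all 4·8 pixels = 19959/425 ≈ 46.9623529
V = pitch²·Σt = 1.62²·19959/425 = 123.248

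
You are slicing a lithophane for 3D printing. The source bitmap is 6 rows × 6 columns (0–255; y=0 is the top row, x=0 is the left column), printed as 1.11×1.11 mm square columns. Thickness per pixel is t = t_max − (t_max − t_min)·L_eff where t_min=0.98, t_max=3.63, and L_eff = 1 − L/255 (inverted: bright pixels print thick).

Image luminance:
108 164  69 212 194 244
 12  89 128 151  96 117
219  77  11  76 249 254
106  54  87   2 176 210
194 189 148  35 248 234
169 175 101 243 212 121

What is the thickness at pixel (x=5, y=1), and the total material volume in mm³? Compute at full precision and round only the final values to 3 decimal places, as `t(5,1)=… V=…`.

t(5,1)=2.196 V=109.717

span = t_max - t_min = 3.63 - 0.98 = 2.650
L(5,1) = 117, L_eff = 1 - 117/255 = 0.541176 (inverted)
t(5,1) = 3.63 - 2.650·0.541176 = 2.196
Σt over all 6·6 pixels = 9083/102 ≈ 89.0490196
V = pitch²·Σt = 1.11²·9083/102 = 109.717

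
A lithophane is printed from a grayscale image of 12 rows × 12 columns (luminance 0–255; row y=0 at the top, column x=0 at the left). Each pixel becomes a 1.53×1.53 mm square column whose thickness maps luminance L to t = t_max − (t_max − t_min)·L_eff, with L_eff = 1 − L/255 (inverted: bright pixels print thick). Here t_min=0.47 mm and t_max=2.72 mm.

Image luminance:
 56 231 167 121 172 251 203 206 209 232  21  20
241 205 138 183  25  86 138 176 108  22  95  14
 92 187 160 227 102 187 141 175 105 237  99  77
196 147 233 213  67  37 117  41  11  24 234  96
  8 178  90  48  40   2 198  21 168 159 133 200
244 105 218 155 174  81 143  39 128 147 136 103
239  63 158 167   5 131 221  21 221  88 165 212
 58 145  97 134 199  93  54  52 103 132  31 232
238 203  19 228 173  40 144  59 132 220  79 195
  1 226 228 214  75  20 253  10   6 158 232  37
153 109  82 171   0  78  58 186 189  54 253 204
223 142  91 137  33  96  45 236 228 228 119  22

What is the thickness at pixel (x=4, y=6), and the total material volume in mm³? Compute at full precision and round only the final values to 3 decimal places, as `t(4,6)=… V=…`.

t(4,6)=0.514 V=546.560

span = t_max - t_min = 2.72 - 0.47 = 2.250
L(4,6) = 5, L_eff = 1 - 5/255 = 0.980392 (inverted)
t(4,6) = 2.72 - 2.250·0.980392 = 0.514
Σt over all 12·12 pixels = 396921/1700 ≈ 233.4829412
V = pitch²·Σt = 1.53²·396921/1700 = 546.560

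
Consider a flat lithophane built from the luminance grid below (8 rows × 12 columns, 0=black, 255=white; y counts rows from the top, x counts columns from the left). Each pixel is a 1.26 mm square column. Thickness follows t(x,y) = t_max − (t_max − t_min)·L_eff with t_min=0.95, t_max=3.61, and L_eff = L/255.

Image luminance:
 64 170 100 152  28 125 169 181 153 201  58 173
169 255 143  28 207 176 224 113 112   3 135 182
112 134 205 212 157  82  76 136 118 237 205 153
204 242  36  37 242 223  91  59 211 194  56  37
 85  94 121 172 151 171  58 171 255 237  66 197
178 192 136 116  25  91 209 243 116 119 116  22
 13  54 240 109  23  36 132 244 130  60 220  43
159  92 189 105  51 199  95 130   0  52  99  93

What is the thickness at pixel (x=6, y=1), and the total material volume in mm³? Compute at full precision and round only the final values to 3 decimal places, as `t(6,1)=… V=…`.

span = t_max - t_min = 3.61 - 0.95 = 2.660
L(6,1) = 224, L_eff = 224/255 = 0.878431
t(6,1) = 3.61 - 2.660·0.878431 = 1.273
Σt over all 8·12 pixels = 2731003/12750 ≈ 214.1963137
V = pitch²·Σt = 1.26²·2731003/12750 = 340.058

t(6,1)=1.273 V=340.058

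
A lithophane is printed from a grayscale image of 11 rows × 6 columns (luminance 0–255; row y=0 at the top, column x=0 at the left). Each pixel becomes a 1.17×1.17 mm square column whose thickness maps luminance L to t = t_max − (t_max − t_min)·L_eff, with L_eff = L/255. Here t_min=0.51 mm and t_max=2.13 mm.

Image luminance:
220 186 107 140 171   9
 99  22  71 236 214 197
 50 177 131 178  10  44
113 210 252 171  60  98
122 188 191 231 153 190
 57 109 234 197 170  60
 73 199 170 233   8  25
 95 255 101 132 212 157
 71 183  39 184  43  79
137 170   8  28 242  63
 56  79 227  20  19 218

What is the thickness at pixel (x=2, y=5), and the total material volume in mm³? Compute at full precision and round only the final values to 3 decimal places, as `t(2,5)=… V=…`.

t(2,5)=0.643 V=117.702

span = t_max - t_min = 2.13 - 0.51 = 1.620
L(2,5) = 234, L_eff = 234/255 = 0.917647
t(2,5) = 2.13 - 1.620·0.917647 = 0.643
Σt over all 11·6 pixels = 365427/4250 ≈ 85.9828235
V = pitch²·Σt = 1.17²·365427/4250 = 117.702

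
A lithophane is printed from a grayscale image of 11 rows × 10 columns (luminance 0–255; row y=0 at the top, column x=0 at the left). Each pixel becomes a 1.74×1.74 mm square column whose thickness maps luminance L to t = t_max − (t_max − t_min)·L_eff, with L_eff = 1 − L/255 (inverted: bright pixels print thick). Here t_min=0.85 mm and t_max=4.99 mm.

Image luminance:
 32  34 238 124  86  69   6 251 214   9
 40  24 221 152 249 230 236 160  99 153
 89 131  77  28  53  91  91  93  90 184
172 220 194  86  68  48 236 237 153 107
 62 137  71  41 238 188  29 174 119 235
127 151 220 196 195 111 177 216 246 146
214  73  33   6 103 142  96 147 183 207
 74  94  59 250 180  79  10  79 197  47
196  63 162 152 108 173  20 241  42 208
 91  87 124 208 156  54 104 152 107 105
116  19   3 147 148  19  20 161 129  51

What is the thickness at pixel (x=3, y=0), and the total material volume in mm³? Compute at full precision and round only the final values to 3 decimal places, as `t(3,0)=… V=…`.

span = t_max - t_min = 4.99 - 0.85 = 4.140
L(3,0) = 124, L_eff = 1 - 124/255 = 0.513725 (inverted)
t(3,0) = 4.99 - 4.140·0.513725 = 2.863
Σt over all 11·10 pixels = 674546/2125 ≈ 317.4334118
V = pitch²·Σt = 1.74²·674546/2125 = 961.061

t(3,0)=2.863 V=961.061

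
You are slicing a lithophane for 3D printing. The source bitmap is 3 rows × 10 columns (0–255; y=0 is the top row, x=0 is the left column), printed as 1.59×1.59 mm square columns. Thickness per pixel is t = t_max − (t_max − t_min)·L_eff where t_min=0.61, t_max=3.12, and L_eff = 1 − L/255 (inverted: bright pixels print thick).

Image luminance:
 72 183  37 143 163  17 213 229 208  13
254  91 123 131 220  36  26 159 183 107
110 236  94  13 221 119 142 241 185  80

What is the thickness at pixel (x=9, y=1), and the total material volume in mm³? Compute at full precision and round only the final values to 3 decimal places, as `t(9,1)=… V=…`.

t(9,1)=1.663 V=147.021

span = t_max - t_min = 3.12 - 0.61 = 2.510
L(9,1) = 107, L_eff = 1 - 107/255 = 0.580392 (inverted)
t(9,1) = 3.12 - 2.510·0.580392 = 1.663
Σt over all 3·10 pixels = 1482949/25500 ≈ 58.1548627
V = pitch²·Σt = 1.59²·1482949/25500 = 147.021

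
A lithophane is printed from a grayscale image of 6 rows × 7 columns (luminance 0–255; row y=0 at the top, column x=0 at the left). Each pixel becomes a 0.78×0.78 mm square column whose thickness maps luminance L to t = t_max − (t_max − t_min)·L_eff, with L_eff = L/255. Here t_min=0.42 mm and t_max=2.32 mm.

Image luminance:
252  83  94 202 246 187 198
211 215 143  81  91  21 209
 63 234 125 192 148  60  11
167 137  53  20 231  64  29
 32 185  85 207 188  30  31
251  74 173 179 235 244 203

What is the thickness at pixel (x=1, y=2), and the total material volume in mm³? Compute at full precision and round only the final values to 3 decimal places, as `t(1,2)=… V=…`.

span = t_max - t_min = 2.32 - 0.42 = 1.900
L(1,2) = 234, L_eff = 234/255 = 0.917647
t(1,2) = 2.32 - 1.900·0.917647 = 0.576
Σt over all 6·7 pixels = 68338/1275 ≈ 53.5984314
V = pitch²·Σt = 0.78²·68338/1275 = 32.609

t(1,2)=0.576 V=32.609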